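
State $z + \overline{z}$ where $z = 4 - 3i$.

z + conjugate(z) = (a + bi) + (a - bi) = 2a
= 2 * 4 = 8


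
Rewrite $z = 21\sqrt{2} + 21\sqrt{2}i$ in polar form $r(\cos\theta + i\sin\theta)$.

r = |z| = sqrt(a^2 + b^2) = sqrt((21*sqrt(2))^2 + (21*sqrt(2))^2) = sqrt(882 + 882) = sqrt(1764) = 42
θ = arctan(b/a) = arctan(29.6985/29.6985) (quadrant-adjusted) = 45°
z = 42(cos 45° + i sin 45°)


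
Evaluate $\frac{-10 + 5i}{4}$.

Divisor is real, so divide each part by 4:
= -5/2 + (5/4)i


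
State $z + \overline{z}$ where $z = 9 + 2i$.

z + conjugate(z) = (a + bi) + (a - bi) = 2a
= 2 * 9 = 18


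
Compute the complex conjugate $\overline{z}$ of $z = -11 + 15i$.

If z = a + bi, then conjugate(z) = a - bi
conjugate(-11 + 15i) = -11 - 15i


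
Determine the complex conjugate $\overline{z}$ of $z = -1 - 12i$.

If z = a + bi, then conjugate(z) = a - bi
conjugate(-1 - 12i) = -1 + 12i


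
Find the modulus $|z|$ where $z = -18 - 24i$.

|z| = sqrt(a^2 + b^2) = sqrt((-18)^2 + (-24)^2) = sqrt(900) = 30


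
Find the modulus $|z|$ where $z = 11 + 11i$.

|z| = sqrt(a^2 + b^2) = sqrt(11^2 + 11^2) = sqrt(242) = sqrt(242)


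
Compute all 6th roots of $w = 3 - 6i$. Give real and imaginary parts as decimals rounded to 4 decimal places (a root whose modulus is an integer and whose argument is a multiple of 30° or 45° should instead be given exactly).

|w| = sqrt(45) ≈ 6.708204, arg(w) ≈ 296.565051°
Root modulus = sqrt(45)^(1/6) ≈ 1.373307
Root arguments: θ_k = (arg(w) + 360°k)/6 for k = 0, 1, ..., 5
Compute each root as (root modulus)(cos θ_k + i sin θ_k) using full-precision intermediates, then round to 4 decimal places.
Roots: 0.8932 + 1.0431i, -0.4568 + 1.2951i, -1.3500 + 0.2520i, -0.8932 - 1.0431i, 0.4568 - 1.2951i, 1.3500 - 0.2520i


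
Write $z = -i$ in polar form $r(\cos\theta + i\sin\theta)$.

r = |z| = sqrt(a^2 + b^2) = sqrt((0)^2 + (-1)^2) = sqrt(0 + 1) = sqrt(1) = 1
a = 0 and b < 0, so z lies on the negative imaginary axis: θ = 270°
z = 1(cos 270° + i sin 270°)


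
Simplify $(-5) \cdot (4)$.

(a1*a2 - b1*b2) + (a1*b2 + b1*a2)i
= (-20 - 0) + (0 + 0)i
= -20


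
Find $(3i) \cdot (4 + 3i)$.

(a1*a2 - b1*b2) + (a1*b2 + b1*a2)i
= (0 - 9) + (0 + 12)i
= -9 + 12i


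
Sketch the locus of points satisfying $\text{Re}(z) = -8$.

Re(z) = x where z = x + yi; the equation x = -8 is satisfied by all points with that x-coordinate
Locus: Vertical line x = -8


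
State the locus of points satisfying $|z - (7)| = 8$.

|z - z0| = r describes a circle centered at z0 with radius r
Here z0 = 7 and r = 8
Locus: Circle centered at (7, 0) with radius 8


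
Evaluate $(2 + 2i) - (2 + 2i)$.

(2 - 2) + (2 - 2)i = 0


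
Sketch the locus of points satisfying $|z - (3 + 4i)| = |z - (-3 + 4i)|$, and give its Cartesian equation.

|z - z1| = |z - z2| means z is equidistant from z1 and z2,
i.e. the perpendicular bisector of the segment from (3, 4) to (-3, 4) (midpoint (0, 4)).
With z = x + yi, square both sides:
(x - 3)^2 + (y - 4)^2 = (x - (-3))^2 + (y - 4)^2
The x^2 and y^2 terms cancel: -12x + 0y = 25 - 25 = 0
Simplify: x = 0
Locus: Perpendicular bisector of the segment from (3, 4) to (-3, 4): the line x = 0


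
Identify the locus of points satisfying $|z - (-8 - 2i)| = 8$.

|z - z0| = r describes a circle centered at z0 with radius r
Here z0 = -8 - 2i and r = 8
Locus: Circle centered at (-8, -2) with radius 8


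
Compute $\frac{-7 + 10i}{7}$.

Divisor is real, so divide each part by 7:
= -1 + (10/7)i


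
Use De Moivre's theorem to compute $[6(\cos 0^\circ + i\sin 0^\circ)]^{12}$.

By De Moivre: z^n = r^n(cos(nθ) + i sin(nθ))
= 6^12(cos(12*0°) + i sin(12*0°))
= 2176782336(cos 0° + i sin 0°)
= 2176782336


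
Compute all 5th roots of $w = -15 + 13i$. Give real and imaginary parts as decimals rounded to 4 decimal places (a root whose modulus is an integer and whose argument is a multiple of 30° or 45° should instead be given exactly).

|w| = sqrt(394) ≈ 19.849433, arg(w) ≈ 139.085617°
Root modulus = sqrt(394)^(1/5) ≈ 1.817815
Root arguments: θ_k = (arg(w) + 360°k)/5 for k = 0, 1, ..., 4
Compute each root as (root modulus)(cos θ_k + i sin θ_k) using full-precision intermediates, then round to 4 decimal places.
Roots: 1.6078 + 0.8483i, -0.3099 + 1.7912i, -1.7993 + 0.2587i, -0.8021 - 1.6313i, 1.3036 - 1.2669i


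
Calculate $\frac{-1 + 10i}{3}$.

Divisor is real, so divide each part by 3:
= -1/3 + (10/3)i


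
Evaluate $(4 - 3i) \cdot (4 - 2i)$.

(a1*a2 - b1*b2) + (a1*b2 + b1*a2)i
= (16 - 6) + (-8 + (-12))i
= 10 - 20i


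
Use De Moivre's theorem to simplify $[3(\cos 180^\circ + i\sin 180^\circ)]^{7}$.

By De Moivre: z^n = r^n(cos(nθ) + i sin(nθ))
= 3^7(cos(7*180°) + i sin(7*180°))
= 2187(cos 180° + i sin 180°)
= -2187


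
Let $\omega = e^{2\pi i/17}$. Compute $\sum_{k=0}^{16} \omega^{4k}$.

Let ζ = ω^4 = e^(2πi·4/17). Since 17 ∤ 4, ζ ≠ 1.
Sum = Σ_{k=0}^{16} ζ^k = (ζ^17 - 1)/(ζ - 1) = (ω^{4·17} - 1)/(ζ - 1) = (1 - 1)/(ζ - 1) = 0


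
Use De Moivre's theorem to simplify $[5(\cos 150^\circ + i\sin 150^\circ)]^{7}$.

By De Moivre: z^n = r^n(cos(nθ) + i sin(nθ))
= 5^7(cos(7*150°) + i sin(7*150°))
= 78125(cos 330° + i sin 330°)
= 78125*sqrt(3)/2 - (78125/2)i


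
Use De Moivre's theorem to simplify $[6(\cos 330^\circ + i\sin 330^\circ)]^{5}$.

By De Moivre: z^n = r^n(cos(nθ) + i sin(nθ))
= 6^5(cos(5*330°) + i sin(5*330°))
= 7776(cos 210° + i sin 210°)
= -3888*sqrt(3) - 3888i


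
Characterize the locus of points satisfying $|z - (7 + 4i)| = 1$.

|z - z0| = r describes a circle centered at z0 with radius r
Here z0 = 7 + 4i and r = 1
Locus: Circle centered at (7, 4) with radius 1


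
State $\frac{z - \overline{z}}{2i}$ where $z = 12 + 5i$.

z - conjugate(z) = 2bi
(z - conjugate(z))/(2i) = 2bi/(2i) = b = 5


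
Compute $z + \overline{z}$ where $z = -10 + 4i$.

z + conjugate(z) = (a + bi) + (a - bi) = 2a
= 2 * (-10) = -20


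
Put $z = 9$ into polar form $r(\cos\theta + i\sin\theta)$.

r = |z| = sqrt(a^2 + b^2) = sqrt((9)^2 + (0)^2) = sqrt(81 + 0) = sqrt(81) = 9
b = 0 and a > 0, so z lies on the positive real axis: θ = 0°
z = 9(cos 0° + i sin 0°)


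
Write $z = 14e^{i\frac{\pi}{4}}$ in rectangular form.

a = r cos θ = 14 * sqrt(2)/2 = 7*sqrt(2)
b = r sin θ = 14 * sqrt(2)/2 = 7*sqrt(2)
z = 7*sqrt(2) + 7*sqrt(2)i


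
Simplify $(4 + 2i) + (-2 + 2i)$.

(4 + (-2)) + (2 + 2)i = 2 + 4i


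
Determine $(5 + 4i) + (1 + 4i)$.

(5 + 1) + (4 + 4)i = 6 + 8i


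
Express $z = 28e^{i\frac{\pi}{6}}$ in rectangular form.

a = r cos θ = 28 * sqrt(3)/2 = 14*sqrt(3)
b = r sin θ = 28 * 1/2 = 14
z = 14*sqrt(3) + 14i


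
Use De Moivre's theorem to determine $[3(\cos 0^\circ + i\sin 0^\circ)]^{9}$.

By De Moivre: z^n = r^n(cos(nθ) + i sin(nθ))
= 3^9(cos(9*0°) + i sin(9*0°))
= 19683(cos 0° + i sin 0°)
= 19683


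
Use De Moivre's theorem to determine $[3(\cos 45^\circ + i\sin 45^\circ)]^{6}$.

By De Moivre: z^n = r^n(cos(nθ) + i sin(nθ))
= 3^6(cos(6*45°) + i sin(6*45°))
= 729(cos 270° + i sin 270°)
= -729i


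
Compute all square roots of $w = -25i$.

|w| = 25, arg(w) = 270°
Root modulus = 25^(1/2) = 5
Root arguments: θ_k = (270° + 360°k)/2 for k = 0, 1, ..., 1
Roots: -5*sqrt(2)/2 + (5*sqrt(2)/2)i, 5*sqrt(2)/2 - (5*sqrt(2)/2)i


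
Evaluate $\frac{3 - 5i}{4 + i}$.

Multiply numerator and denominator by conjugate (4 - i):
= (3 - 5i)(4 - i) / (4^2 + 1^2)
= (7 - 23i) / 17
= 7/17 - (23/17)i


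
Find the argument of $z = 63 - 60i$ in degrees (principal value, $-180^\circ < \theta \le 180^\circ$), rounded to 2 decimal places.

θ = arctan(b/a) = arctan(-60/63) (quadrant-adjusted) = -43.60°


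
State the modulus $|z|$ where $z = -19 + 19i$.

|z| = sqrt(a^2 + b^2) = sqrt((-19)^2 + 19^2) = sqrt(722) = sqrt(722)


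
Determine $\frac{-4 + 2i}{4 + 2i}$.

Multiply numerator and denominator by conjugate (4 - 2i):
= (-4 + 2i)(4 - 2i) / (4^2 + 2^2)
= (-12 + 16i) / 20
Divide through by 4: (-3 + 4i) / 5
= -3/5 + (4/5)i


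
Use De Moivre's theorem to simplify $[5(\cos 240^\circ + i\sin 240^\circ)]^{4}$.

By De Moivre: z^n = r^n(cos(nθ) + i sin(nθ))
= 5^4(cos(4*240°) + i sin(4*240°))
= 625(cos 240° + i sin 240°)
= -625/2 - (625*sqrt(3)/2)i


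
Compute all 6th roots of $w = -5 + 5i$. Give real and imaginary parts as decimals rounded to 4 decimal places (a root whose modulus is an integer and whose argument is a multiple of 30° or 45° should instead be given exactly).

|w| = sqrt(50) ≈ 7.071068, arg(w) = 135°
Root modulus = sqrt(50)^(1/6) ≈ 1.385418
Root arguments: θ_k = (135° + 360°k)/6 for k = 0, 1, ..., 5
Compute each root as (root modulus)(cos θ_k + i sin θ_k) using full-precision intermediates, then round to 4 decimal places.
Roots: 1.2800 + 0.5302i, 0.1808 + 1.3736i, -1.0991 + 0.8434i, -1.2800 - 0.5302i, -0.1808 - 1.3736i, 1.0991 - 0.8434i


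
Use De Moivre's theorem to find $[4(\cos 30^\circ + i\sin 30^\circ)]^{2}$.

By De Moivre: z^n = r^n(cos(nθ) + i sin(nθ))
= 4^2(cos(2*30°) + i sin(2*30°))
= 16(cos 60° + i sin 60°)
= 8 + 8*sqrt(3)i


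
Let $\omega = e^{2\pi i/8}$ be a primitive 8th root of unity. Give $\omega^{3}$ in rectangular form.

ω^3 = e^(2πi·3/8) = e^(i·3π/4)
= cos(3π/4) + i sin(3π/4)
= -sqrt(2)/2 + (sqrt(2)/2)i


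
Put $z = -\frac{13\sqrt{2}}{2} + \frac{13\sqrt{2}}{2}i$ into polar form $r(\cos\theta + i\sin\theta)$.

r = |z| = sqrt(a^2 + b^2) = sqrt((-13*sqrt(2)/2)^2 + (13*sqrt(2)/2)^2) = sqrt(169/2 + 169/2) = sqrt(169) = 13
θ = arctan(b/a) = arctan(9.1924/-9.1924) (quadrant-adjusted) = 135°
z = 13(cos 135° + i sin 135°)


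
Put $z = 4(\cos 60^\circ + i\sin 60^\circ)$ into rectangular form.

a = r cos θ = 4 * 1/2 = 2
b = r sin θ = 4 * sqrt(3)/2 = 2*sqrt(3)
z = 2 + 2*sqrt(3)i


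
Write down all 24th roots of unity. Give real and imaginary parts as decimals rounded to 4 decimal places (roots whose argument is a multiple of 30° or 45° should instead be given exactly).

ω_k = e^(2πik/24) = cos(2πk/24) + i sin(2πk/24) for k = 0, 1, ..., 23
Roots: 1, 0.9659 + 0.2588i, sqrt(3)/2 + (1/2)i, sqrt(2)/2 + (sqrt(2)/2)i, 1/2 + (sqrt(3)/2)i, 0.2588 + 0.9659i, i, -0.2588 + 0.9659i, -1/2 + (sqrt(3)/2)i, -sqrt(2)/2 + (sqrt(2)/2)i, -sqrt(3)/2 + (1/2)i, -0.9659 + 0.2588i, -1, -0.9659 - 0.2588i, -sqrt(3)/2 - (1/2)i, -sqrt(2)/2 - (sqrt(2)/2)i, -1/2 - (sqrt(3)/2)i, -0.2588 - 0.9659i, -i, 0.2588 - 0.9659i, 1/2 - (sqrt(3)/2)i, sqrt(2)/2 - (sqrt(2)/2)i, sqrt(3)/2 - (1/2)i, 0.9659 - 0.2588i


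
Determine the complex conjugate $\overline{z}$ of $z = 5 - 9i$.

If z = a + bi, then conjugate(z) = a - bi
conjugate(5 - 9i) = 5 + 9i


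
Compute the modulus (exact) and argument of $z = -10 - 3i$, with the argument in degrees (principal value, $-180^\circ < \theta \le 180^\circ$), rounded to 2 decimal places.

|z| = sqrt((-10)^2 + (-3)^2) = sqrt(109)
arg(z) = arctan(b/a) = arctan(-3/-10) (quadrant-adjusted) = -163.30°


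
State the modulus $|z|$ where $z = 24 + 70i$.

|z| = sqrt(a^2 + b^2) = sqrt(24^2 + 70^2) = sqrt(5476) = 74


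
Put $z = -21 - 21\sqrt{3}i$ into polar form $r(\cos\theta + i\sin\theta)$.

r = |z| = sqrt(a^2 + b^2) = sqrt((-21)^2 + (-21*sqrt(3))^2) = sqrt(441 + 1323) = sqrt(1764) = 42
θ = arctan(b/a) = arctan(-36.3731/-21) (quadrant-adjusted) = 240°
z = 42(cos 240° + i sin 240°)


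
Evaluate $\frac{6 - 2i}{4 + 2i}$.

Multiply numerator and denominator by conjugate (4 - 2i):
= (6 - 2i)(4 - 2i) / (4^2 + 2^2)
= (20 - 20i) / 20
= 1 - i


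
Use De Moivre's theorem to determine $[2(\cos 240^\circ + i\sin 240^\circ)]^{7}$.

By De Moivre: z^n = r^n(cos(nθ) + i sin(nθ))
= 2^7(cos(7*240°) + i sin(7*240°))
= 128(cos 240° + i sin 240°)
= -64 - 64*sqrt(3)i


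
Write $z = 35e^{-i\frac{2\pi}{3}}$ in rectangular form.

a = r cos θ = 35 * -1/2 = -35/2
b = r sin θ = 35 * -sqrt(3)/2 = -35*sqrt(3)/2
z = -35/2 - (35*sqrt(3)/2)i


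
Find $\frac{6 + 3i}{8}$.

Divisor is real, so divide each part by 8:
= 3/4 + (3/8)i


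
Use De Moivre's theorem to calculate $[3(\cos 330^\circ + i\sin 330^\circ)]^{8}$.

By De Moivre: z^n = r^n(cos(nθ) + i sin(nθ))
= 3^8(cos(8*330°) + i sin(8*330°))
= 6561(cos 120° + i sin 120°)
= -6561/2 + (6561*sqrt(3)/2)i


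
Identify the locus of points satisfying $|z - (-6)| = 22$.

|z - z0| = r describes a circle centered at z0 with radius r
Here z0 = -6 and r = 22
Locus: Circle centered at (-6, 0) with radius 22


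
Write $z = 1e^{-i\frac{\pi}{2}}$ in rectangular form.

a = r cos θ = 1 * 0 = 0
b = r sin θ = 1 * -1 = -1
z = -i


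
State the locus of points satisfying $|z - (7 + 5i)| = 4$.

|z - z0| = r describes a circle centered at z0 with radius r
Here z0 = 7 + 5i and r = 4
Locus: Circle centered at (7, 5) with radius 4


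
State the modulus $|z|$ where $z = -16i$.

|z| = sqrt(a^2 + b^2) = sqrt(0^2 + (-16)^2) = sqrt(256) = 16


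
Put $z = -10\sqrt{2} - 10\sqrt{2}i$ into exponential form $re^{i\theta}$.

r = |z| = sqrt((-10*sqrt(2))^2 + (-10*sqrt(2))^2) = sqrt(200 + 200) = sqrt(400) = 20
θ = arctan(b/a) = arctan(-14.1421/-14.1421) (quadrant-adjusted) = -135° = -3π/4
z = 20e^(-i*3π/4)


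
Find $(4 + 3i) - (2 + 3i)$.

(4 - 2) + (3 - 3)i = 2


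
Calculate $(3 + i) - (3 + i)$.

(3 - 3) + (1 - 1)i = 0


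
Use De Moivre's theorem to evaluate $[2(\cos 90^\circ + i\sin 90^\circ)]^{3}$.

By De Moivre: z^n = r^n(cos(nθ) + i sin(nθ))
= 2^3(cos(3*90°) + i sin(3*90°))
= 8(cos 270° + i sin 270°)
= -8i


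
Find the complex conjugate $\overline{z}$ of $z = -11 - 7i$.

If z = a + bi, then conjugate(z) = a - bi
conjugate(-11 - 7i) = -11 + 7i


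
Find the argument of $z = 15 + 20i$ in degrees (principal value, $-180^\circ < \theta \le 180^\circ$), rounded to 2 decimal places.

θ = arctan(b/a) = arctan(20/15) (quadrant-adjusted) = 53.13°


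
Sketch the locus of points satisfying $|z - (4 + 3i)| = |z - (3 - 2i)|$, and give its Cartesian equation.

|z - z1| = |z - z2| means z is equidistant from z1 and z2,
i.e. the perpendicular bisector of the segment from (4, 3) to (3, -2) (midpoint (7/2, 1/2)).
With z = x + yi, square both sides:
(x - 4)^2 + (y - 3)^2 = (x - 3)^2 + (y - (-2))^2
The x^2 and y^2 terms cancel: -2x + (-10)y = 13 - 25 = -12
Simplify: x + 5y = 6
Locus: Perpendicular bisector of the segment from (4, 3) to (3, -2): the line x + 5y = 6


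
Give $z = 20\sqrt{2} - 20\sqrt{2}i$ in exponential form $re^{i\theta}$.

r = |z| = sqrt((20*sqrt(2))^2 + (-20*sqrt(2))^2) = sqrt(800 + 800) = sqrt(1600) = 40
θ = arctan(b/a) = arctan(-28.2843/28.2843) (quadrant-adjusted) = -45° = -π/4
z = 40e^(-i*π/4)


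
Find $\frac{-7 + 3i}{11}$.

Divisor is real, so divide each part by 11:
= -7/11 + (3/11)i


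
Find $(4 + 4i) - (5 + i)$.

(4 - 5) + (4 - 1)i = -1 + 3i


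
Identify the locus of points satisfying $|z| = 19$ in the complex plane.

|z| = 19 means sqrt(x^2 + y^2) = 19
This is a circle of radius 19 centered at the origin


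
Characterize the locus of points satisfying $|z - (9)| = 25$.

|z - z0| = r describes a circle centered at z0 with radius r
Here z0 = 9 and r = 25
Locus: Circle centered at (9, 0) with radius 25


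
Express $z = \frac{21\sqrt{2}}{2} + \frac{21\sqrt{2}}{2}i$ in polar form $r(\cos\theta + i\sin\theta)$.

r = |z| = sqrt(a^2 + b^2) = sqrt((21*sqrt(2)/2)^2 + (21*sqrt(2)/2)^2) = sqrt(441/2 + 441/2) = sqrt(441) = 21
θ = arctan(b/a) = arctan(14.8492/14.8492) (quadrant-adjusted) = 45°
z = 21(cos 45° + i sin 45°)


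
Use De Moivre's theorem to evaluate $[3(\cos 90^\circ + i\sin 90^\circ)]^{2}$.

By De Moivre: z^n = r^n(cos(nθ) + i sin(nθ))
= 3^2(cos(2*90°) + i sin(2*90°))
= 9(cos 180° + i sin 180°)
= -9


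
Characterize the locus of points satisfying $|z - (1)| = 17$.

|z - z0| = r describes a circle centered at z0 with radius r
Here z0 = 1 and r = 17
Locus: Circle centered at (1, 0) with radius 17


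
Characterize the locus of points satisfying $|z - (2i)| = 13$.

|z - z0| = r describes a circle centered at z0 with radius r
Here z0 = 2i and r = 13
Locus: Circle centered at (0, 2) with radius 13


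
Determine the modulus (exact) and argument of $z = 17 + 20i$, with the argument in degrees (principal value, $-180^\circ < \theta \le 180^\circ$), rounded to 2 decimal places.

|z| = sqrt(17^2 + 20^2) = sqrt(689)
arg(z) = arctan(b/a) = arctan(20/17) (quadrant-adjusted) = 49.64°


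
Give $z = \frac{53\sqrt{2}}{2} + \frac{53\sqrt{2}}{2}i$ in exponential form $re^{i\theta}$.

r = |z| = sqrt((53*sqrt(2)/2)^2 + (53*sqrt(2)/2)^2) = sqrt(2809/2 + 2809/2) = sqrt(2809) = 53
θ = arctan(b/a) = arctan(37.4767/37.4767) (quadrant-adjusted) = 45° = π/4
z = 53e^(i*π/4)


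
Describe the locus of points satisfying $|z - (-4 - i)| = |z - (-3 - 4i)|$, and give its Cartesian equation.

|z - z1| = |z - z2| means z is equidistant from z1 and z2,
i.e. the perpendicular bisector of the segment from (-4, -1) to (-3, -4) (midpoint (-7/2, -5/2)).
With z = x + yi, square both sides:
(x - (-4))^2 + (y - (-1))^2 = (x - (-3))^2 + (y - (-4))^2
The x^2 and y^2 terms cancel: 2x + (-6)y = 25 - 17 = 8
Simplify: x - 3y = 4
Locus: Perpendicular bisector of the segment from (-4, -1) to (-3, -4): the line x - 3y = 4


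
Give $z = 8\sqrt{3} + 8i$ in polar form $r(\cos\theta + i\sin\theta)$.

r = |z| = sqrt(a^2 + b^2) = sqrt((8*sqrt(3))^2 + (8)^2) = sqrt(192 + 64) = sqrt(256) = 16
θ = arctan(b/a) = arctan(8/13.8564) (quadrant-adjusted) = 30°
z = 16(cos 30° + i sin 30°)


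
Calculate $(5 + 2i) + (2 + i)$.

(5 + 2) + (2 + 1)i = 7 + 3i


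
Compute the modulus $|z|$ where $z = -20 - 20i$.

|z| = sqrt(a^2 + b^2) = sqrt((-20)^2 + (-20)^2) = sqrt(800) = sqrt(800)


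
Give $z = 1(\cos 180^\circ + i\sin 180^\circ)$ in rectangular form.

a = r cos θ = 1 * -1 = -1
b = r sin θ = 1 * 0 = 0
z = -1


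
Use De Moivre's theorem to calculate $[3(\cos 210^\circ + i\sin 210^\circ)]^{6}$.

By De Moivre: z^n = r^n(cos(nθ) + i sin(nθ))
= 3^6(cos(6*210°) + i sin(6*210°))
= 729(cos 180° + i sin 180°)
= -729


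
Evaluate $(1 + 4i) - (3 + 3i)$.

(1 - 3) + (4 - 3)i = -2 + i


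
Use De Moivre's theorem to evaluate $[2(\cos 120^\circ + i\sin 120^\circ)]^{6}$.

By De Moivre: z^n = r^n(cos(nθ) + i sin(nθ))
= 2^6(cos(6*120°) + i sin(6*120°))
= 64(cos 0° + i sin 0°)
= 64


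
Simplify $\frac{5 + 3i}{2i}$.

Multiply numerator and denominator by conjugate (-2i):
= (5 + 3i)(-2i) / (0^2 + 2^2)
= (6 - 10i) / 4
Divide through by 2: (3 - 5i) / 2
= 3/2 - (5/2)i


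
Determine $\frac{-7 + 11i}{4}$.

Divisor is real, so divide each part by 4:
= -7/4 + (11/4)i


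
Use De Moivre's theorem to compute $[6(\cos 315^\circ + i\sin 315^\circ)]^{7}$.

By De Moivre: z^n = r^n(cos(nθ) + i sin(nθ))
= 6^7(cos(7*315°) + i sin(7*315°))
= 279936(cos 45° + i sin 45°)
= 139968*sqrt(2) + 139968*sqrt(2)i


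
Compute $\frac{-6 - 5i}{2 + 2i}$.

Multiply numerator and denominator by conjugate (2 - 2i):
= (-6 - 5i)(2 - 2i) / (2^2 + 2^2)
= (-22 + 2i) / 8
Divide through by 2: (-11 + i) / 4
= -11/4 + (1/4)i


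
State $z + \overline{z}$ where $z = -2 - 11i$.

z + conjugate(z) = (a + bi) + (a - bi) = 2a
= 2 * (-2) = -4


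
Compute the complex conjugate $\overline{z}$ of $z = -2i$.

If z = a + bi, then conjugate(z) = a - bi
conjugate(-2i) = 2i


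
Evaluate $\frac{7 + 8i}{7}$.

Divisor is real, so divide each part by 7:
= 1 + (8/7)i


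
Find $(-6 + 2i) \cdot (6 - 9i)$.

(a1*a2 - b1*b2) + (a1*b2 + b1*a2)i
= (-36 - (-18)) + (54 + 12)i
= -18 + 66i


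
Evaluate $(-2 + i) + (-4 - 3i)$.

(-2 + (-4)) + (1 + (-3))i = -6 - 2i


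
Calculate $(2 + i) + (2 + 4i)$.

(2 + 2) + (1 + 4)i = 4 + 5i


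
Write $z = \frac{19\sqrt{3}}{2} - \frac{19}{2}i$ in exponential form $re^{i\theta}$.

r = |z| = sqrt((19*sqrt(3)/2)^2 + (-19/2)^2) = sqrt(1083/4 + 361/4) = sqrt(361) = 19
θ = arctan(b/a) = arctan(-9.5/16.4545) (quadrant-adjusted) = -30° = -π/6
z = 19e^(-i*π/6)


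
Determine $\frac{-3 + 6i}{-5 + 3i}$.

Multiply numerator and denominator by conjugate (-5 - 3i):
= (-3 + 6i)(-5 - 3i) / ((-5)^2 + 3^2)
= (33 - 21i) / 34
= 33/34 - (21/34)i


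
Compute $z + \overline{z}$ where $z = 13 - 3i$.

z + conjugate(z) = (a + bi) + (a - bi) = 2a
= 2 * 13 = 26


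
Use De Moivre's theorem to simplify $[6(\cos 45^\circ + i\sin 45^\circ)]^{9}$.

By De Moivre: z^n = r^n(cos(nθ) + i sin(nθ))
= 6^9(cos(9*45°) + i sin(9*45°))
= 10077696(cos 45° + i sin 45°)
= 5038848*sqrt(2) + 5038848*sqrt(2)i


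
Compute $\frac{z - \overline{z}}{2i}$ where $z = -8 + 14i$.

z - conjugate(z) = 2bi
(z - conjugate(z))/(2i) = 2bi/(2i) = b = 14


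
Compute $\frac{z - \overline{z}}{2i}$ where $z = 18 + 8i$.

z - conjugate(z) = 2bi
(z - conjugate(z))/(2i) = 2bi/(2i) = b = 8


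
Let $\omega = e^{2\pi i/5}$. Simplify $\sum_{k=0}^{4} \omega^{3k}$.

Let ζ = ω^3 = e^(2πi·3/5). Since 5 ∤ 3, ζ ≠ 1.
Sum = Σ_{k=0}^{4} ζ^k = (ζ^5 - 1)/(ζ - 1) = (ω^{3·5} - 1)/(ζ - 1) = (1 - 1)/(ζ - 1) = 0


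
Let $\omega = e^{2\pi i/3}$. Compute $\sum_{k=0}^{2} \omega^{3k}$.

Since 3 divides 3, ω^3 = (ω^3)^1 = 1^1 = 1, so every term is 1.
Sum = 3 · 1 = 3


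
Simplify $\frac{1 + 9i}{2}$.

Divisor is real, so divide each part by 2:
= 1/2 + (9/2)i


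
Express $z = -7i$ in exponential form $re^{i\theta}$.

r = |z| = sqrt((0)^2 + (-7)^2) = sqrt(0 + 49) = sqrt(49) = 7
a = 0 and b < 0, so z lies on the negative imaginary axis: θ = -90° = -π/2
z = 7e^(-i*π/2)


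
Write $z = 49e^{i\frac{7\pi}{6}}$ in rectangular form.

a = r cos θ = 49 * -sqrt(3)/2 = -49*sqrt(3)/2
b = r sin θ = 49 * -1/2 = -49/2
z = -49*sqrt(3)/2 - (49/2)i


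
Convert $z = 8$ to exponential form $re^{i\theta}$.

r = |z| = sqrt((8)^2 + (0)^2) = sqrt(64 + 0) = sqrt(64) = 8
b = 0 and a > 0, so z lies on the positive real axis: θ = 0
z = 8e^(i*0) = 8


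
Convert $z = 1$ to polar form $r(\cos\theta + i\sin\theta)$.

r = |z| = sqrt(a^2 + b^2) = sqrt((1)^2 + (0)^2) = sqrt(1 + 0) = sqrt(1) = 1
b = 0 and a > 0, so z lies on the positive real axis: θ = 0°
z = 1(cos 0° + i sin 0°)


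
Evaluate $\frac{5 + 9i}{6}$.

Divisor is real, so divide each part by 6:
= 5/6 + (3/2)i


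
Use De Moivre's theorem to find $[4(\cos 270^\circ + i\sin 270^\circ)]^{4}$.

By De Moivre: z^n = r^n(cos(nθ) + i sin(nθ))
= 4^4(cos(4*270°) + i sin(4*270°))
= 256(cos 0° + i sin 0°)
= 256


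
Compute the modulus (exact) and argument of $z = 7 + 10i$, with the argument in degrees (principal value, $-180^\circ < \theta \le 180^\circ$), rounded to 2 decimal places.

|z| = sqrt(7^2 + 10^2) = sqrt(149)
arg(z) = arctan(b/a) = arctan(10/7) (quadrant-adjusted) = 55.01°


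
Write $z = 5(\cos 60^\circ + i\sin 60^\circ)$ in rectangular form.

a = r cos θ = 5 * 1/2 = 5/2
b = r sin θ = 5 * sqrt(3)/2 = 5*sqrt(3)/2
z = 5/2 + (5*sqrt(3)/2)i


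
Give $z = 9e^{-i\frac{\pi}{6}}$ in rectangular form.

a = r cos θ = 9 * sqrt(3)/2 = 9*sqrt(3)/2
b = r sin θ = 9 * -1/2 = -9/2
z = 9*sqrt(3)/2 - (9/2)i


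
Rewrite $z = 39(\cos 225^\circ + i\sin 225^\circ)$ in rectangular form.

a = r cos θ = 39 * -sqrt(2)/2 = -39*sqrt(2)/2
b = r sin θ = 39 * -sqrt(2)/2 = -39*sqrt(2)/2
z = -39*sqrt(2)/2 - (39*sqrt(2)/2)i


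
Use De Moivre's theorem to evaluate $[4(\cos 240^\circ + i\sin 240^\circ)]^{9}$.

By De Moivre: z^n = r^n(cos(nθ) + i sin(nθ))
= 4^9(cos(9*240°) + i sin(9*240°))
= 262144(cos 0° + i sin 0°)
= 262144


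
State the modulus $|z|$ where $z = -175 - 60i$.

|z| = sqrt(a^2 + b^2) = sqrt((-175)^2 + (-60)^2) = sqrt(34225) = 185


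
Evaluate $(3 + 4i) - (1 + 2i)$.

(3 - 1) + (4 - 2)i = 2 + 2i


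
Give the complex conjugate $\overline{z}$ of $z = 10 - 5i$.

If z = a + bi, then conjugate(z) = a - bi
conjugate(10 - 5i) = 10 + 5i


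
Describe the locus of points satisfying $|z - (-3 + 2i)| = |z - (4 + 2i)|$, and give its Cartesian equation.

|z - z1| = |z - z2| means z is equidistant from z1 and z2,
i.e. the perpendicular bisector of the segment from (-3, 2) to (4, 2) (midpoint (1/2, 2)).
With z = x + yi, square both sides:
(x - (-3))^2 + (y - 2)^2 = (x - 4)^2 + (y - 2)^2
The x^2 and y^2 terms cancel: 14x + 0y = 20 - 13 = 7
Simplify: x = 1/2
Locus: Perpendicular bisector of the segment from (-3, 2) to (4, 2): the line x = 1/2


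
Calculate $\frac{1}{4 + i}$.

Multiply numerator and denominator by conjugate (4 - i):
= (1)(4 - i) / (4^2 + 1^2)
= (4 - i) / 17
= 4/17 - (1/17)i


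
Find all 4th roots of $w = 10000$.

|w| = 10000, arg(w) = 0°
Root modulus = 10000^(1/4) = 10
Root arguments: θ_k = (0° + 360°k)/4 for k = 0, 1, ..., 3
Roots: 10, 10i, -10, -10i


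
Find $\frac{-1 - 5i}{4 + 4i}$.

Multiply numerator and denominator by conjugate (4 - 4i):
= (-1 - 5i)(4 - 4i) / (4^2 + 4^2)
= (-24 - 16i) / 32
Divide through by 8: (-3 - 2i) / 4
= -3/4 - (1/2)i


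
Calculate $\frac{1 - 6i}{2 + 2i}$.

Multiply numerator and denominator by conjugate (2 - 2i):
= (1 - 6i)(2 - 2i) / (2^2 + 2^2)
= (-10 - 14i) / 8
Divide through by 2: (-5 - 7i) / 4
= -5/4 - (7/4)i


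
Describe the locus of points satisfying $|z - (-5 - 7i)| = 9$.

|z - z0| = r describes a circle centered at z0 with radius r
Here z0 = -5 - 7i and r = 9
Locus: Circle centered at (-5, -7) with radius 9


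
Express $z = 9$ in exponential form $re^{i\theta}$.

r = |z| = sqrt((9)^2 + (0)^2) = sqrt(81 + 0) = sqrt(81) = 9
b = 0 and a > 0, so z lies on the positive real axis: θ = 0
z = 9e^(i*0) = 9


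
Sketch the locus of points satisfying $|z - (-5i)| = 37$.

|z - z0| = r describes a circle centered at z0 with radius r
Here z0 = -5i and r = 37
Locus: Circle centered at (0, -5) with radius 37


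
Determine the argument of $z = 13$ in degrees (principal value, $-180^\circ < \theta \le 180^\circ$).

b = 0 and a > 0, so z lies on the positive real axis: θ = 0°


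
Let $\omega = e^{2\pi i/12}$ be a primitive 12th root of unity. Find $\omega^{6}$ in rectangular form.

ω^6 = e^(2πi·6/12) = e^(i·1π)
= cos(1π) + i sin(1π)
= -1


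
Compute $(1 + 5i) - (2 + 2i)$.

(1 - 2) + (5 - 2)i = -1 + 3i


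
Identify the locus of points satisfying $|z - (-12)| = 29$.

|z - z0| = r describes a circle centered at z0 with radius r
Here z0 = -12 and r = 29
Locus: Circle centered at (-12, 0) with radius 29


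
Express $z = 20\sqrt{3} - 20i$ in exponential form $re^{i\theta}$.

r = |z| = sqrt((20*sqrt(3))^2 + (-20)^2) = sqrt(1200 + 400) = sqrt(1600) = 40
θ = arctan(b/a) = arctan(-20/34.641) (quadrant-adjusted) = -30° = -π/6
z = 40e^(-i*π/6)


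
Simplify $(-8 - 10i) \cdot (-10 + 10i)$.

(a1*a2 - b1*b2) + (a1*b2 + b1*a2)i
= (80 - (-100)) + (-80 + 100)i
= 180 + 20i


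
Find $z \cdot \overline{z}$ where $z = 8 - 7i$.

z * conjugate(z) = |z|^2 = a^2 + b^2
= 8^2 + (-7)^2 = 113


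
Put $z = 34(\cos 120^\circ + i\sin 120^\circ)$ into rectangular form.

a = r cos θ = 34 * -1/2 = -17
b = r sin θ = 34 * sqrt(3)/2 = 17*sqrt(3)
z = -17 + 17*sqrt(3)i


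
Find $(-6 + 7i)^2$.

(a + bi)^2 = a^2 - b^2 + 2abi
= (-6)^2 - 7^2 + 2*(-6)*7i
= -13 - 84i


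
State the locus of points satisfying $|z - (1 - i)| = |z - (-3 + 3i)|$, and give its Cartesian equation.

|z - z1| = |z - z2| means z is equidistant from z1 and z2,
i.e. the perpendicular bisector of the segment from (1, -1) to (-3, 3) (midpoint (-1, 1)).
With z = x + yi, square both sides:
(x - 1)^2 + (y - (-1))^2 = (x - (-3))^2 + (y - 3)^2
The x^2 and y^2 terms cancel: -8x + 8y = 18 - 2 = 16
Simplify: x - y = -2
Locus: Perpendicular bisector of the segment from (1, -1) to (-3, 3): the line x - y = -2


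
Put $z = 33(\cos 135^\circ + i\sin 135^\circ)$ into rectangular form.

a = r cos θ = 33 * -sqrt(2)/2 = -33*sqrt(2)/2
b = r sin θ = 33 * sqrt(2)/2 = 33*sqrt(2)/2
z = -33*sqrt(2)/2 + (33*sqrt(2)/2)i


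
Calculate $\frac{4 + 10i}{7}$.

Divisor is real, so divide each part by 7:
= 4/7 + (10/7)i


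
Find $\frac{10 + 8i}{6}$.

Divisor is real, so divide each part by 6:
= 5/3 + (4/3)i


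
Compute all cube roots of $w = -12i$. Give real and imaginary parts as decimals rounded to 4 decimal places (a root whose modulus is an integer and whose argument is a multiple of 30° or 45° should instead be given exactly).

|w| = 12, arg(w) = 270°
Root modulus = 12^(1/3) ≈ 2.289428
Root arguments: θ_k = (270° + 360°k)/3 for k = 0, 1, ..., 2
Compute each root as (root modulus)(cos θ_k + i sin θ_k) using full-precision intermediates, then round to 4 decimal places.
Roots: 2.2894i, -1.9827 - 1.1447i, 1.9827 - 1.1447i


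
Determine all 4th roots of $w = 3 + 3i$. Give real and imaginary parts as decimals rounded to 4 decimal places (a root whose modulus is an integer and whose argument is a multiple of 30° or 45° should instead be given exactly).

|w| = sqrt(18) ≈ 4.242641, arg(w) = 45°
Root modulus = sqrt(18)^(1/4) ≈ 1.435189
Root arguments: θ_k = (45° + 360°k)/4 for k = 0, 1, ..., 3
Compute each root as (root modulus)(cos θ_k + i sin θ_k) using full-precision intermediates, then round to 4 decimal places.
Roots: 1.4076 + 0.2800i, -0.2800 + 1.4076i, -1.4076 - 0.2800i, 0.2800 - 1.4076i


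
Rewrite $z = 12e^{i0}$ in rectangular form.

a = r cos θ = 12 * 1 = 12
b = r sin θ = 12 * 0 = 0
z = 12


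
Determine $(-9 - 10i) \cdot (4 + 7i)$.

(a1*a2 - b1*b2) + (a1*b2 + b1*a2)i
= (-36 - (-70)) + (-63 + (-40))i
= 34 - 103i


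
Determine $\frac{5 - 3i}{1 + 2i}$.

Multiply numerator and denominator by conjugate (1 - 2i):
= (5 - 3i)(1 - 2i) / (1^2 + 2^2)
= (-1 - 13i) / 5
= -1/5 - (13/5)i


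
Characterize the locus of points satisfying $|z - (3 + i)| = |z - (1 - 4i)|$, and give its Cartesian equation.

|z - z1| = |z - z2| means z is equidistant from z1 and z2,
i.e. the perpendicular bisector of the segment from (3, 1) to (1, -4) (midpoint (2, -3/2)).
With z = x + yi, square both sides:
(x - 3)^2 + (y - 1)^2 = (x - 1)^2 + (y - (-4))^2
The x^2 and y^2 terms cancel: -4x + (-10)y = 17 - 10 = 7
Simplify: 4x + 10y = -7
Locus: Perpendicular bisector of the segment from (3, 1) to (1, -4): the line 4x + 10y = -7


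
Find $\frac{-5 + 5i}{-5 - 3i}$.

Multiply numerator and denominator by conjugate (-5 + 3i):
= (-5 + 5i)(-5 + 3i) / ((-5)^2 + (-3)^2)
= (10 - 40i) / 34
Divide through by 2: (5 - 20i) / 17
= 5/17 - (20/17)i


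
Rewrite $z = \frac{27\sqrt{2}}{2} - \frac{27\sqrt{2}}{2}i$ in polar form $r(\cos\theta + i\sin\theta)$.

r = |z| = sqrt(a^2 + b^2) = sqrt((27*sqrt(2)/2)^2 + (-27*sqrt(2)/2)^2) = sqrt(729/2 + 729/2) = sqrt(729) = 27
θ = arctan(b/a) = arctan(-19.0919/19.0919) (quadrant-adjusted) = 315°
z = 27(cos 315° + i sin 315°)


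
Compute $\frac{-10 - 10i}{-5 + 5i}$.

Multiply numerator and denominator by conjugate (-5 - 5i):
= (-10 - 10i)(-5 - 5i) / ((-5)^2 + 5^2)
= (100i) / 50
= 2i


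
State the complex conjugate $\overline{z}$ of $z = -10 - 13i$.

If z = a + bi, then conjugate(z) = a - bi
conjugate(-10 - 13i) = -10 + 13i


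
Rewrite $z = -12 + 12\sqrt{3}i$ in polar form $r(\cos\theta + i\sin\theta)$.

r = |z| = sqrt(a^2 + b^2) = sqrt((-12)^2 + (12*sqrt(3))^2) = sqrt(144 + 432) = sqrt(576) = 24
θ = arctan(b/a) = arctan(20.7846/-12) (quadrant-adjusted) = 120°
z = 24(cos 120° + i sin 120°)


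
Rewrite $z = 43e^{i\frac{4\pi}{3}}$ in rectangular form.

a = r cos θ = 43 * -1/2 = -43/2
b = r sin θ = 43 * -sqrt(3)/2 = -43*sqrt(3)/2
z = -43/2 - (43*sqrt(3)/2)i


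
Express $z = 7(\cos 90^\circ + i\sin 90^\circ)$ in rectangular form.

a = r cos θ = 7 * 0 = 0
b = r sin θ = 7 * 1 = 7
z = 7i


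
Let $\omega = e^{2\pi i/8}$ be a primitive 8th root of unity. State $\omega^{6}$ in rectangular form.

ω^6 = e^(2πi·6/8) = e^(i·3π/2)
= cos(3π/2) + i sin(3π/2)
= -i


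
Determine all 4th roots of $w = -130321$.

|w| = 130321, arg(w) = 180°
Root modulus = 130321^(1/4) = 19
Root arguments: θ_k = (180° + 360°k)/4 for k = 0, 1, ..., 3
Roots: 19*sqrt(2)/2 + (19*sqrt(2)/2)i, -19*sqrt(2)/2 + (19*sqrt(2)/2)i, -19*sqrt(2)/2 - (19*sqrt(2)/2)i, 19*sqrt(2)/2 - (19*sqrt(2)/2)i


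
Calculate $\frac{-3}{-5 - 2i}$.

Multiply numerator and denominator by conjugate (-5 + 2i):
= (-3)(-5 + 2i) / ((-5)^2 + (-2)^2)
= (15 - 6i) / 29
= 15/29 - (6/29)i


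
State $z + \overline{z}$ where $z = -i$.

z + conjugate(z) = (a + bi) + (a - bi) = 2a
= 2 * 0 = 0


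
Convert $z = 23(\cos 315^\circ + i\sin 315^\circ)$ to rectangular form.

a = r cos θ = 23 * sqrt(2)/2 = 23*sqrt(2)/2
b = r sin θ = 23 * -sqrt(2)/2 = -23*sqrt(2)/2
z = 23*sqrt(2)/2 - (23*sqrt(2)/2)i


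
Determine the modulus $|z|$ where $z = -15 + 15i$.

|z| = sqrt(a^2 + b^2) = sqrt((-15)^2 + 15^2) = sqrt(450) = sqrt(450)


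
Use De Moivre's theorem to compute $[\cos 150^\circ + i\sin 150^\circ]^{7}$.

By De Moivre: z^n = r^n(cos(nθ) + i sin(nθ))
= 1^7(cos(7*150°) + i sin(7*150°))
= 1(cos 330° + i sin 330°)
= sqrt(3)/2 - (1/2)i


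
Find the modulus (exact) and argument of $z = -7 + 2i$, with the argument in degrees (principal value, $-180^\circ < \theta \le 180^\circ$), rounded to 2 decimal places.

|z| = sqrt((-7)^2 + 2^2) = sqrt(53)
arg(z) = arctan(b/a) = arctan(2/-7) (quadrant-adjusted) = 164.05°


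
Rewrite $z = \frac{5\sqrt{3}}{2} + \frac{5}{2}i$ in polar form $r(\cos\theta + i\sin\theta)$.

r = |z| = sqrt(a^2 + b^2) = sqrt((5*sqrt(3)/2)^2 + (5/2)^2) = sqrt(75/4 + 25/4) = sqrt(25) = 5
θ = arctan(b/a) = arctan(2.5/4.3301) (quadrant-adjusted) = 30°
z = 5(cos 30° + i sin 30°)


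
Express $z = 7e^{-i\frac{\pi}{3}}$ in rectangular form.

a = r cos θ = 7 * 1/2 = 7/2
b = r sin θ = 7 * -sqrt(3)/2 = -7*sqrt(3)/2
z = 7/2 - (7*sqrt(3)/2)i


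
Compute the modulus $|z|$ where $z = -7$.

|z| = sqrt(a^2 + b^2) = sqrt((-7)^2 + 0^2) = sqrt(49) = 7


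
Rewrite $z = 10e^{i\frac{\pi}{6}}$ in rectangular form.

a = r cos θ = 10 * sqrt(3)/2 = 5*sqrt(3)
b = r sin θ = 10 * 1/2 = 5
z = 5*sqrt(3) + 5i


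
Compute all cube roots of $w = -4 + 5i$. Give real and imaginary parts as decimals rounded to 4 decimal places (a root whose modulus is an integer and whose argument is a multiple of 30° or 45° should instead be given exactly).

|w| = sqrt(41) ≈ 6.403124, arg(w) ≈ 128.659808°
Root modulus = sqrt(41)^(1/3) ≈ 1.856938
Root arguments: θ_k = (arg(w) + 360°k)/3 for k = 0, 1, ..., 2
Compute each root as (root modulus)(cos θ_k + i sin θ_k) using full-precision intermediates, then round to 4 decimal places.
Roots: 1.3606 + 1.2637i, -1.7747 + 0.5464i, 0.4141 - 1.8102i


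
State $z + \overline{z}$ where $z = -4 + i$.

z + conjugate(z) = (a + bi) + (a - bi) = 2a
= 2 * (-4) = -8


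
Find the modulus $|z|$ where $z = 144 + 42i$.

|z| = sqrt(a^2 + b^2) = sqrt(144^2 + 42^2) = sqrt(22500) = 150


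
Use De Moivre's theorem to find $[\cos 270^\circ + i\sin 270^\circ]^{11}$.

By De Moivre: z^n = r^n(cos(nθ) + i sin(nθ))
= 1^11(cos(11*270°) + i sin(11*270°))
= 1(cos 90° + i sin 90°)
= i


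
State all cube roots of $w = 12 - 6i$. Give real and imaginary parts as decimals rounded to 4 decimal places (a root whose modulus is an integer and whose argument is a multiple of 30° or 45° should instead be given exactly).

|w| = sqrt(180) ≈ 13.416408, arg(w) ≈ 333.434949°
Root modulus = sqrt(180)^(1/3) ≈ 2.376177
Root arguments: θ_k = (arg(w) + 360°k)/3 for k = 0, 1, ..., 2
Compute each root as (root modulus)(cos θ_k + i sin θ_k) using full-precision intermediates, then round to 4 decimal places.
Roots: -0.8572 + 2.2162i, -1.4907 - 1.8504i, 2.3479 - 0.3658i


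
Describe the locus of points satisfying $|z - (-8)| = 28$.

|z - z0| = r describes a circle centered at z0 with radius r
Here z0 = -8 and r = 28
Locus: Circle centered at (-8, 0) with radius 28


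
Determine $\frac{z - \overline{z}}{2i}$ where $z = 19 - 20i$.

z - conjugate(z) = 2bi
(z - conjugate(z))/(2i) = 2bi/(2i) = b = -20


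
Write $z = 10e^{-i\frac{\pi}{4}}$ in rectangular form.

a = r cos θ = 10 * sqrt(2)/2 = 5*sqrt(2)
b = r sin θ = 10 * -sqrt(2)/2 = -5*sqrt(2)
z = 5*sqrt(2) - 5*sqrt(2)i


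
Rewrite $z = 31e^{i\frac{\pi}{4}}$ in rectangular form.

a = r cos θ = 31 * sqrt(2)/2 = 31*sqrt(2)/2
b = r sin θ = 31 * sqrt(2)/2 = 31*sqrt(2)/2
z = 31*sqrt(2)/2 + (31*sqrt(2)/2)i


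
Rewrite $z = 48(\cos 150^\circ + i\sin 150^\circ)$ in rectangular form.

a = r cos θ = 48 * -sqrt(3)/2 = -24*sqrt(3)
b = r sin θ = 48 * 1/2 = 24
z = -24*sqrt(3) + 24i


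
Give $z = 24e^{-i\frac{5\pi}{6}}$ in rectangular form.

a = r cos θ = 24 * -sqrt(3)/2 = -12*sqrt(3)
b = r sin θ = 24 * -1/2 = -12
z = -12*sqrt(3) - 12i


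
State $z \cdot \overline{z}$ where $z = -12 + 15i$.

z * conjugate(z) = |z|^2 = a^2 + b^2
= (-12)^2 + 15^2 = 369


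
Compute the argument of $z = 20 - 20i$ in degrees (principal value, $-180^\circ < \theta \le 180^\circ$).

θ = arctan(b/a) = arctan(-20/20) (quadrant-adjusted) = -45°


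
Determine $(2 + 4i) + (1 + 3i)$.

(2 + 1) + (4 + 3)i = 3 + 7i


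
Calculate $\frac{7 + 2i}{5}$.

Divisor is real, so divide each part by 5:
= 7/5 + (2/5)i


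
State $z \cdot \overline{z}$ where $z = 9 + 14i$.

z * conjugate(z) = |z|^2 = a^2 + b^2
= 9^2 + 14^2 = 277


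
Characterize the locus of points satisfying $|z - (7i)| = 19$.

|z - z0| = r describes a circle centered at z0 with radius r
Here z0 = 7i and r = 19
Locus: Circle centered at (0, 7) with radius 19


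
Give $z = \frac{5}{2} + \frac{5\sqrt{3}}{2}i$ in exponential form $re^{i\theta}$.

r = |z| = sqrt((5/2)^2 + (5*sqrt(3)/2)^2) = sqrt(25/4 + 75/4) = sqrt(25) = 5
θ = arctan(b/a) = arctan(4.3301/2.5) (quadrant-adjusted) = 60° = π/3
z = 5e^(i*π/3)


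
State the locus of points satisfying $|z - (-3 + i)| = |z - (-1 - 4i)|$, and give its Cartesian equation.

|z - z1| = |z - z2| means z is equidistant from z1 and z2,
i.e. the perpendicular bisector of the segment from (-3, 1) to (-1, -4) (midpoint (-2, -3/2)).
With z = x + yi, square both sides:
(x - (-3))^2 + (y - 1)^2 = (x - (-1))^2 + (y - (-4))^2
The x^2 and y^2 terms cancel: 4x + (-10)y = 17 - 10 = 7
Simplify: 4x - 10y = 7
Locus: Perpendicular bisector of the segment from (-3, 1) to (-1, -4): the line 4x - 10y = 7


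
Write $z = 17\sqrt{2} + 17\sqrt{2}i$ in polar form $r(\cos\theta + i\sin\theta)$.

r = |z| = sqrt(a^2 + b^2) = sqrt((17*sqrt(2))^2 + (17*sqrt(2))^2) = sqrt(578 + 578) = sqrt(1156) = 34
θ = arctan(b/a) = arctan(24.0416/24.0416) (quadrant-adjusted) = 45°
z = 34(cos 45° + i sin 45°)


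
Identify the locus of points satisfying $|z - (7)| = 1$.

|z - z0| = r describes a circle centered at z0 with radius r
Here z0 = 7 and r = 1
Locus: Circle centered at (7, 0) with radius 1


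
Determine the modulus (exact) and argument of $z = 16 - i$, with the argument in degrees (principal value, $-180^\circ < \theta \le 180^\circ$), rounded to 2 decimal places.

|z| = sqrt(16^2 + (-1)^2) = sqrt(257)
arg(z) = arctan(b/a) = arctan(-1/16) (quadrant-adjusted) = -3.58°


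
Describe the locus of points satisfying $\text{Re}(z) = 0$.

Re(z) = x where z = x + yi; the equation x = 0 is satisfied by all points with that x-coordinate
Locus: Vertical line x = 0


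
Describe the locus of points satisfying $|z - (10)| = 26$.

|z - z0| = r describes a circle centered at z0 with radius r
Here z0 = 10 and r = 26
Locus: Circle centered at (10, 0) with radius 26
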